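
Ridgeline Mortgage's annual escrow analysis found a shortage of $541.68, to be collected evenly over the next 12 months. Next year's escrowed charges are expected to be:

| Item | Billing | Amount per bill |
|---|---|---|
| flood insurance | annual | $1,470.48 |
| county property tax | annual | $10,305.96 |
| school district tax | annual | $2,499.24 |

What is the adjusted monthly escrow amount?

Flood insurance: $1,470.48 annually
County property tax: $10,305.96 annually
School district tax: $2,499.24 annually
Yearly total = $14,275.68
Base monthly escrow = $14,275.68 / 12 = $1,189.64
Shortage spread = $541.68 ÷ 12 = $45.14/mo
Adjusted monthly = $1,189.64 + $45.14 = $1,234.78

$1,234.78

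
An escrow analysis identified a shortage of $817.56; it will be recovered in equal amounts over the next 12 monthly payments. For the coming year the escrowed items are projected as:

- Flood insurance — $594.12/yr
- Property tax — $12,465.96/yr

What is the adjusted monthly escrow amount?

Flood insurance: $594.12
Property tax: $12,465.96
Annual escrow total = $594.12 + $12,465.96 = $13,060.08
Monthly escrow = $13,060.08 ÷ 12 = $1,088.34
Shortage per month = $817.56 ÷ 12 = $68.13
Adjusted monthly = $1,088.34 + $68.13 = $1,156.47

$1,156.47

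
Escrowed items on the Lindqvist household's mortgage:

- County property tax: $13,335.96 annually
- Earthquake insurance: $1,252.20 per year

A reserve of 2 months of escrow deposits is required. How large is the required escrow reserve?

County property tax — $13,335.96 per year
Earthquake insurance — $1,252.20 per year
Total annual escrow = $14,588.16
Base monthly escrow = $14,588.16 ÷ 12 = $1,215.68
Reserve = 2 × $1,215.68 = $2,431.36

$2,431.36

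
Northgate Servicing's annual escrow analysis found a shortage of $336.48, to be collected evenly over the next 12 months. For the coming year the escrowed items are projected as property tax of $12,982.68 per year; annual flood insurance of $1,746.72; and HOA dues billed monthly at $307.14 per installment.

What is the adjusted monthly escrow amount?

$1,562.63

Property tax = $12,982.68/yr
Flood insurance = $1,746.72/yr
HOA dues = $307.14 × 12 = $3,685.68/yr
Total annual escrow = $12,982.68 + $1,746.72 + $3,685.68 = $18,415.08
Monthly = $18,415.08 ÷ 12 = $1,534.59
Shortage spread = $336.48 ÷ 12 = $28.04/mo
Adjusted monthly = $1,534.59 + $28.04 = $1,562.63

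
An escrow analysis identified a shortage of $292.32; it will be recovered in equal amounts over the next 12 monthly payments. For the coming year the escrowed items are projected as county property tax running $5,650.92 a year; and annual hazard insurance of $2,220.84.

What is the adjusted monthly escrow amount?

$680.34

County property tax = $5,650.92/yr
Hazard insurance = $2,220.84/yr
Yearly total = $7,871.76
Base monthly escrow = $7,871.76 / 12 = $655.98
Monthly shortage recovery: $292.32 ÷ 12 = $24.36
Adjusted monthly = $655.98 + $24.36 = $680.34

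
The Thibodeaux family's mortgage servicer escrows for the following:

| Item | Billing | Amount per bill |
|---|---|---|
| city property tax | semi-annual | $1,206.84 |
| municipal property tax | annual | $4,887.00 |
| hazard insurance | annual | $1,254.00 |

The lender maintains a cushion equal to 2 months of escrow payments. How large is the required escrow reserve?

City property tax — $1,206.84 × 2 = $2,413.68 annually
Municipal property tax — $4,887.00 annually
Hazard insurance — $1,254.00 annually
Annual escrow total = $2,413.68 + $4,887.00 + $1,254.00 = $8,554.68
Base monthly escrow = $8,554.68 / 12 = $712.89
Reserve = 2 × $712.89 = $1,425.78

$1,425.78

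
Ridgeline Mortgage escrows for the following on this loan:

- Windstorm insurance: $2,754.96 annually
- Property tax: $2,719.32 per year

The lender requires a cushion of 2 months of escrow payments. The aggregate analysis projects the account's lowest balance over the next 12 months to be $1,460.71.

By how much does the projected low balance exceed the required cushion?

$548.33

Windstorm insurance — $2,754.96/yr
Property tax — $2,719.32/yr
Combined annual = $2,754.96 + $2,719.32 = $5,474.28
Per month = $5,474.28 ÷ 12 = $456.19
Required cushion = 2 × $456.19 = $912.38
Excess over cushion: $1,460.71 − $912.38 = $548.33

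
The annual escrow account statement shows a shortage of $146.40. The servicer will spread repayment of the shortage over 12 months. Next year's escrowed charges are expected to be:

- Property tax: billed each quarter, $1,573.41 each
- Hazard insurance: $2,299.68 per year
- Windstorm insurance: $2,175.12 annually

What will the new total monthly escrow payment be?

$909.57

Property tax = $1,573.41 × 4 = $6,293.64/yr
Hazard insurance = $2,299.68/yr
Windstorm insurance = $2,175.12/yr
Total per year = $6,293.64 + $2,299.68 + $2,175.12 = $10,768.44
Base monthly escrow = $10,768.44 / 12 = $897.37
Shortage spread = $146.40 / 12 = $12.20/mo
Adjusted monthly = $897.37 + $12.20 = $909.57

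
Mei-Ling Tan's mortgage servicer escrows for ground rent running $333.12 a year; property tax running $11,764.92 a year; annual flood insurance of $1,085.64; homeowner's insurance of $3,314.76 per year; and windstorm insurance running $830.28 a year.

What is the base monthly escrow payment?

Ground rent — $333.12 annually
Property tax — $11,764.92 annually
Flood insurance — $1,085.64 annually
Homeowner's insurance — $3,314.76 annually
Windstorm insurance — $830.28 annually
Yearly total = $333.12 + $11,764.92 + $1,085.64 + $3,314.76 + $830.28 = $17,328.72
Per month = $17,328.72 / 12 = $1,444.06

$1,444.06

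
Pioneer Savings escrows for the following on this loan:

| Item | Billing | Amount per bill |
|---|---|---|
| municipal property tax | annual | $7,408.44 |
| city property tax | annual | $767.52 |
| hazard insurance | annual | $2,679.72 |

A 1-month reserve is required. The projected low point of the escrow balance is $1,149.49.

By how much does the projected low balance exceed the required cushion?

$244.85

Municipal property tax: $7,408.44/yr
City property tax: $767.52/yr
Hazard insurance: $2,679.72/yr
Total per year = $10,855.68
Monthly escrow = $10,855.68 ÷ 12 = $904.64
Required reserve = 1 × $904.64 = $904.64
Surplus = $1,149.49 − $904.64 = $244.85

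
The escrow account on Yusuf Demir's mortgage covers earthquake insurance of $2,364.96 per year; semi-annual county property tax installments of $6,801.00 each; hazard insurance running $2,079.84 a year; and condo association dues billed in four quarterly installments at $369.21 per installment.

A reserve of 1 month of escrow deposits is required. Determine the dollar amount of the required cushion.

Earthquake insurance: $2,364.96
County property tax: $6,801.00 × 2 = $13,602.00
Hazard insurance: $2,079.84
Condo association dues: $369.21 × 4 = $1,476.84
Annual escrow total = $2,364.96 + $13,602.00 + $2,079.84 + $1,476.84 = $19,523.64
Per month = $19,523.64 ÷ 12 = $1,626.97
Required cushion = 1 × $1,626.97 = $1,626.97

$1,626.97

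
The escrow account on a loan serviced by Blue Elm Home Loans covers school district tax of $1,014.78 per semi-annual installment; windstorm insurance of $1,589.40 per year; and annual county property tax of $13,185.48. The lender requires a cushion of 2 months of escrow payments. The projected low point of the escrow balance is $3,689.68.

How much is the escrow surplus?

$888.94

School district tax: $1,014.78 × 2 = $2,029.56/yr
Windstorm insurance: $1,589.40/yr
County property tax: $13,185.48/yr
Total per year = $16,804.44
Monthly = $16,804.44 ÷ 12 = $1,400.37
Required cushion = 2 × $1,400.37 = $2,800.74
Surplus = $3,689.68 − $2,800.74 = $888.94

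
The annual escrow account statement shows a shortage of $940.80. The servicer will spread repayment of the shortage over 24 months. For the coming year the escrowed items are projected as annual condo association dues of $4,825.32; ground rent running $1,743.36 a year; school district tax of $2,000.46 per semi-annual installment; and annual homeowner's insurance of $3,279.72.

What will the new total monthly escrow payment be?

Condo association dues — $4,825.32 per year
Ground rent — $1,743.36 per year
School district tax — $2,000.46 × 2 = $4,000.92 per year
Homeowner's insurance — $3,279.72 per year
Combined annual = $4,825.32 + $1,743.36 + $4,000.92 + $3,279.72 = $13,849.32
Monthly escrow = $13,849.32 / 12 = $1,154.11
Shortage per month = $940.80 / 24 = $39.20
New monthly escrow = $1,154.11 + $39.20 = $1,193.31

$1,193.31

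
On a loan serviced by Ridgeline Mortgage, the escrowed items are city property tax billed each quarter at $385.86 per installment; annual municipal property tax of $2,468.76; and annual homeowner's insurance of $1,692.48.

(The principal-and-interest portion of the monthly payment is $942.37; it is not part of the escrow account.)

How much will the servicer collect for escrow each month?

City property tax: $385.86 × 4 = $1,543.44/yr
Municipal property tax: $2,468.76/yr
Homeowner's insurance: $1,692.48/yr
Total annual escrow = $1,543.44 + $2,468.76 + $1,692.48 = $5,704.68
Per month = $5,704.68 / 12 = $475.39

$475.39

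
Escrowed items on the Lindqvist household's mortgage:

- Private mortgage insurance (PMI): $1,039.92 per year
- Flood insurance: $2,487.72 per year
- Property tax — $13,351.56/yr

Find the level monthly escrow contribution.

$1,406.60

Private mortgage insurance (PMI) = $1,039.92/yr
Flood insurance = $2,487.72/yr
Property tax = $13,351.56/yr
Yearly total = $1,039.92 + $2,487.72 + $13,351.56 = $16,879.20
Monthly escrow = $16,879.20 / 12 = $1,406.60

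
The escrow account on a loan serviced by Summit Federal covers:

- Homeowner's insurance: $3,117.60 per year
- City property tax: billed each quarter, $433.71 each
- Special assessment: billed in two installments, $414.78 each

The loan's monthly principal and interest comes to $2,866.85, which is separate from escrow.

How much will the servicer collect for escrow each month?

$473.50

Homeowner's insurance — $3,117.60
City property tax — $433.71 × 4 = $1,734.84
Special assessment — $414.78 × 2 = $829.56
Combined annual = $3,117.60 + $1,734.84 + $829.56 = $5,682.00
Monthly = $5,682.00 / 12 = $473.50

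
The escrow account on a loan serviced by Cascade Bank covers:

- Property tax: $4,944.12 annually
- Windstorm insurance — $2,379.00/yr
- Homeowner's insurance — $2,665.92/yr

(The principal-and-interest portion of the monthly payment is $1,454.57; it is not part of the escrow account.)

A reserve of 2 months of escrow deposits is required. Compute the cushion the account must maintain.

$1,664.84

Property tax: $4,944.12 annually
Windstorm insurance: $2,379.00 annually
Homeowner's insurance: $2,665.92 annually
Yearly total = $4,944.12 + $2,379.00 + $2,665.92 = $9,989.04
Base monthly escrow = $9,989.04 ÷ 12 = $832.42
Required cushion = 2 × $832.42 = $1,664.84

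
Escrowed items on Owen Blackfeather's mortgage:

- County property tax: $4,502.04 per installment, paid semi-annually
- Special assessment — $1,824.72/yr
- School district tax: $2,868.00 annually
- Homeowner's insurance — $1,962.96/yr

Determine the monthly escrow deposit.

$1,304.98

County property tax = $4,502.04 × 2 = $9,004.08
Special assessment = $1,824.72
School district tax = $2,868.00
Homeowner's insurance = $1,962.96
Total per year = $9,004.08 + $1,824.72 + $2,868.00 + $1,962.96 = $15,659.76
Monthly = $15,659.76 ÷ 12 = $1,304.98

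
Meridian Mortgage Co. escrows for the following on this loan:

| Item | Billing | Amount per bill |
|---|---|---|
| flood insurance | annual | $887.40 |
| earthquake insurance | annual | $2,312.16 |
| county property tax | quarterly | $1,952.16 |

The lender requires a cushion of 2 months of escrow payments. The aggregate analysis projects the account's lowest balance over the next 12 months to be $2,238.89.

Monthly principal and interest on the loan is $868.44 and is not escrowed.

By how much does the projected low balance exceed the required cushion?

Flood insurance: $887.40 annually
Earthquake insurance: $2,312.16 annually
County property tax: $1,952.16 × 4 = $7,808.64 annually
Annual escrow total = $887.40 + $2,312.16 + $7,808.64 = $11,008.20
Base monthly escrow = $11,008.20 ÷ 12 = $917.35
Cushion = 2 × $917.35 = $1,834.70
Excess over cushion: $2,238.89 − $1,834.70 = $404.19

$404.19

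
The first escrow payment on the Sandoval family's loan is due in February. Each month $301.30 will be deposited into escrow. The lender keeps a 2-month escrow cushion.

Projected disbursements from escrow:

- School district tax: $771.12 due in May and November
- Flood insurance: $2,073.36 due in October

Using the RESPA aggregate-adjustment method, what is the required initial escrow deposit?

Cushion = 2 × $301.30 = $602.60
Trial balance (start $0, +$301.30 each month, − disbursements):
  Feb: +$301.30 → $301.30
  Mar: +$301.30 → $602.60
  Apr: +$301.30 → $903.90
  May: +$301.30 − $771.12 → $434.08
  Jun: +$301.30 → $735.38
  Jul: +$301.30 → $1,036.68
  Aug: +$301.30 → $1,337.98
  Sep: +$301.30 → $1,639.28
  Oct: +$301.30 − $2,073.36 → -$132.78
  Nov: +$301.30 − $771.12 → -$602.60
  Dec: +$301.30 → -$301.30
  Jan: +$301.30 → $0.00
Lowest trial balance = -$602.60 (Nov)
Initial deposit = cushion − low point = $602.60 − (-$602.60) = $1,205.20

$1,205.20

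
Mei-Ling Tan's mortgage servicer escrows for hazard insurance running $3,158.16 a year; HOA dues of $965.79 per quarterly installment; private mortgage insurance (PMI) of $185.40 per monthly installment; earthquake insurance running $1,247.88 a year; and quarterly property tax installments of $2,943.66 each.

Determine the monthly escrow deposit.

$1,855.72

Hazard insurance — $3,158.16
HOA dues — $965.79 × 4 = $3,863.16
Private mortgage insurance (PMI) — $185.40 × 12 = $2,224.80
Earthquake insurance — $1,247.88
Property tax — $2,943.66 × 4 = $11,774.64
Annual escrow total = $3,158.16 + $3,863.16 + $2,224.80 + $1,247.88 + $11,774.64 = $22,268.64
Base monthly escrow = $22,268.64 / 12 = $1,855.72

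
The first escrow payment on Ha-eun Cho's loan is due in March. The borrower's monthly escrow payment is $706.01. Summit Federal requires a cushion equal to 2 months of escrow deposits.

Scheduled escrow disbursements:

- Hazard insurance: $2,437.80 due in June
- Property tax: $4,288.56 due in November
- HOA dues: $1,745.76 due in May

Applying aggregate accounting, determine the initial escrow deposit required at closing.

$3,530.05

Cushion = 2 × $706.01 = $1,412.02
Trial balance (start $0, +$706.01 each month, − disbursements):
  Mar: +$706.01 → $706.01
  Apr: +$706.01 → $1,412.02
  May: +$706.01 − $1,745.76 → $372.27
  Jun: +$706.01 − $2,437.80 → -$1,359.52
  Jul: +$706.01 → -$653.51
  Aug: +$706.01 → $52.50
  Sep: +$706.01 → $758.51
  Oct: +$706.01 → $1,464.52
  Nov: +$706.01 − $4,288.56 → -$2,118.03
  Dec: +$706.01 → -$1,412.02
  Jan: +$706.01 → -$706.01
  Feb: +$706.01 → $0.00
Lowest trial balance = -$2,118.03 (Nov)
Initial deposit = cushion − low point = $1,412.02 − (-$2,118.03) = $3,530.05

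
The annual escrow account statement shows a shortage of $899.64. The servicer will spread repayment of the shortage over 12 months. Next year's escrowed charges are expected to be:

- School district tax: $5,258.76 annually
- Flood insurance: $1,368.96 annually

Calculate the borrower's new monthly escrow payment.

School district tax: $5,258.76
Flood insurance: $1,368.96
Total per year = $5,258.76 + $1,368.96 = $6,627.72
Per month = $6,627.72 / 12 = $552.31
Monthly shortage recovery: $899.64 ÷ 12 = $74.97
Adjusted monthly = $552.31 + $74.97 = $627.28

$627.28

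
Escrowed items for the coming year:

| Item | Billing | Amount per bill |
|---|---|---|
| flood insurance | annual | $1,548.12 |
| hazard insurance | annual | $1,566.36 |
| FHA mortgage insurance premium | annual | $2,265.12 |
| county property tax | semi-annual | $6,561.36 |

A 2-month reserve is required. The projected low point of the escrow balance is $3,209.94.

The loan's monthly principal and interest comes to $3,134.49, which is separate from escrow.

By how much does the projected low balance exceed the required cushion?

$126.22

Flood insurance = $1,548.12 per year
Hazard insurance = $1,566.36 per year
FHA mortgage insurance premium = $2,265.12 per year
County property tax = $6,561.36 × 2 = $13,122.72 per year
Yearly total = $18,502.32
Base monthly escrow = $18,502.32 ÷ 12 = $1,541.86
Cushion = 2 × $1,541.86 = $3,083.72
Surplus = $3,209.94 − $3,083.72 = $126.22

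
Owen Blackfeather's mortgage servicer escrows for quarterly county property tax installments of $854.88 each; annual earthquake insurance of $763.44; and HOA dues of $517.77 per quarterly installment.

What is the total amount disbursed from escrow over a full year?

$6,254.04

County property tax: $854.88 × 4 = $3,419.52
Earthquake insurance: $763.44
HOA dues: $517.77 × 4 = $2,071.08
Total per year = $6,254.04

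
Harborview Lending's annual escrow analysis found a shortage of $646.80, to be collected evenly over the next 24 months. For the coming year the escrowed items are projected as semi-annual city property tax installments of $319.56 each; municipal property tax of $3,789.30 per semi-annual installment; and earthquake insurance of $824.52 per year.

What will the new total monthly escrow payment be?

City property tax: $319.56 × 2 = $639.12/yr
Municipal property tax: $3,789.30 × 2 = $7,578.60/yr
Earthquake insurance: $824.52/yr
Yearly total = $9,042.24
Base monthly escrow = $9,042.24 / 12 = $753.52
Shortage per month = $646.80 ÷ 24 = $26.95
New monthly escrow = $753.52 + $26.95 = $780.47

$780.47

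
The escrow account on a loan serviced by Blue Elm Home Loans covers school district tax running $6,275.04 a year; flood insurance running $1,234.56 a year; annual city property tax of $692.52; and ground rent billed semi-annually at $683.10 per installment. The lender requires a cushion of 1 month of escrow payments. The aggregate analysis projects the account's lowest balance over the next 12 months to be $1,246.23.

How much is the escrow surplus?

School district tax = $6,275.04 per year
Flood insurance = $1,234.56 per year
City property tax = $692.52 per year
Ground rent = $683.10 × 2 = $1,366.20 per year
Total per year = $6,275.04 + $1,234.56 + $692.52 + $1,366.20 = $9,568.32
Monthly escrow = $9,568.32 / 12 = $797.36
Required cushion = 1 × $797.36 = $797.36
Surplus = $1,246.23 − $797.36 = $448.87

$448.87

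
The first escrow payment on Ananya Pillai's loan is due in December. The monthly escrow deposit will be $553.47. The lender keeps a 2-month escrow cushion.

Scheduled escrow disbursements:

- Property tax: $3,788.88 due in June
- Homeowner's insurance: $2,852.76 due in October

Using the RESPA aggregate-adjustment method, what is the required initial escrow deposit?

$1,660.41

Cushion = 2 × $553.47 = $1,106.94
Trial balance (start $0, +$553.47 each month, − disbursements):
  Dec: +$553.47 → $553.47
  Jan: +$553.47 → $1,106.94
  Feb: +$553.47 → $1,660.41
  Mar: +$553.47 → $2,213.88
  Apr: +$553.47 → $2,767.35
  May: +$553.47 → $3,320.82
  Jun: +$553.47 − $3,788.88 → $85.41
  Jul: +$553.47 → $638.88
  Aug: +$553.47 → $1,192.35
  Sep: +$553.47 → $1,745.82
  Oct: +$553.47 − $2,852.76 → -$553.47
  Nov: +$553.47 → $0.00
Lowest trial balance = -$553.47 (Oct)
Initial deposit = cushion − low point = $1,106.94 − (-$553.47) = $1,660.41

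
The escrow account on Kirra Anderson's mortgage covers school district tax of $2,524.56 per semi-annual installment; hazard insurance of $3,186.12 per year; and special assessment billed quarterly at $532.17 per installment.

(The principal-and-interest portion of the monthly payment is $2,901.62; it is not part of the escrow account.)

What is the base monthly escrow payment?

$863.66

School district tax = $2,524.56 × 2 = $5,049.12 per year
Hazard insurance = $3,186.12 per year
Special assessment = $532.17 × 4 = $2,128.68 per year
Annual escrow total = $10,363.92
Monthly escrow = $10,363.92 / 12 = $863.66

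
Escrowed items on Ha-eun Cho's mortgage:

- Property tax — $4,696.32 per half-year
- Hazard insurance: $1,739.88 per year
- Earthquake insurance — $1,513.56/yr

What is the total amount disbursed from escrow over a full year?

Property tax: $4,696.32 × 2 = $9,392.64/yr
Hazard insurance: $1,739.88/yr
Earthquake insurance: $1,513.56/yr
Total annual escrow = $12,646.08

$12,646.08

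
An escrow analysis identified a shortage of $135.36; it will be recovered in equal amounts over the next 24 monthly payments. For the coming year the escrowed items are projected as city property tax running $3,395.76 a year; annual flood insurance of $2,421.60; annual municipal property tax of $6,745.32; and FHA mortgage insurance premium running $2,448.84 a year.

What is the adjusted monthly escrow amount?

City property tax — $3,395.76
Flood insurance — $2,421.60
Municipal property tax — $6,745.32
FHA mortgage insurance premium — $2,448.84
Combined annual = $3,395.76 + $2,421.60 + $6,745.32 + $2,448.84 = $15,011.52
Per month = $15,011.52 ÷ 12 = $1,250.96
Shortage spread = $135.36 / 24 = $5.64/mo
Adjusted monthly = $1,250.96 + $5.64 = $1,256.60

$1,256.60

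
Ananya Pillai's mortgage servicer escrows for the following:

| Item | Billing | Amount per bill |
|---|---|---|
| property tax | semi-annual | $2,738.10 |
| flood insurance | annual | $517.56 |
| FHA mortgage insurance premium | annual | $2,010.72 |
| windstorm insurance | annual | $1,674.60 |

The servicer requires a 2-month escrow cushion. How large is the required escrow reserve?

Property tax = $2,738.10 × 2 = $5,476.20 annually
Flood insurance = $517.56 annually
FHA mortgage insurance premium = $2,010.72 annually
Windstorm insurance = $1,674.60 annually
Yearly total = $5,476.20 + $517.56 + $2,010.72 + $1,674.60 = $9,679.08
Monthly = $9,679.08 / 12 = $806.59
Required cushion = 2 × $806.59 = $1,613.18

$1,613.18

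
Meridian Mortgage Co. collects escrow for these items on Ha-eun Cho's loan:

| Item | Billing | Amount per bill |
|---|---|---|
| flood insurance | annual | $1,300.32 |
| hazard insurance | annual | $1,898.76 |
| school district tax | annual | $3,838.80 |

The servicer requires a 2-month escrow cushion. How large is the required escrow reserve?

Flood insurance = $1,300.32/yr
Hazard insurance = $1,898.76/yr
School district tax = $3,838.80/yr
Combined annual = $1,300.32 + $1,898.76 + $3,838.80 = $7,037.88
Per month = $7,037.88 / 12 = $586.49
Reserve = 2 × $586.49 = $1,172.98

$1,172.98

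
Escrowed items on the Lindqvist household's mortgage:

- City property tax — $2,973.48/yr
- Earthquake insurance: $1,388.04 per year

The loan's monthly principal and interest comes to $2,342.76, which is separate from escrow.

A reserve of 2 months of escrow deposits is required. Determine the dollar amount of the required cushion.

City property tax: $2,973.48
Earthquake insurance: $1,388.04
Combined annual = $2,973.48 + $1,388.04 = $4,361.52
Base monthly escrow = $4,361.52 ÷ 12 = $363.46
Reserve = 2 × $363.46 = $726.92

$726.92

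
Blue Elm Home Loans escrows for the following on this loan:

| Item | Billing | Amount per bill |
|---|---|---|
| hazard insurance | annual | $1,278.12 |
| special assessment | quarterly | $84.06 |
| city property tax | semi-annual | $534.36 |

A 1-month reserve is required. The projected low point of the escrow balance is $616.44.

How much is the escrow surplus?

Hazard insurance = $1,278.12 per year
Special assessment = $84.06 × 4 = $336.24 per year
City property tax = $534.36 × 2 = $1,068.72 per year
Yearly total = $1,278.12 + $336.24 + $1,068.72 = $2,683.08
Monthly escrow = $2,683.08 ÷ 12 = $223.59
Cushion = 1 × $223.59 = $223.59
Surplus = $616.44 − $223.59 = $392.85

$392.85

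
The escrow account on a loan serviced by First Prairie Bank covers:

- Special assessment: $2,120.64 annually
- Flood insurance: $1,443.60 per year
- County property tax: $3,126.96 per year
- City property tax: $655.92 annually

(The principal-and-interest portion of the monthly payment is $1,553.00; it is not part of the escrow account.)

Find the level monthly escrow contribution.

Special assessment — $2,120.64/yr
Flood insurance — $1,443.60/yr
County property tax — $3,126.96/yr
City property tax — $655.92/yr
Total per year = $2,120.64 + $1,443.60 + $3,126.96 + $655.92 = $7,347.12
Base monthly escrow = $7,347.12 ÷ 12 = $612.26

$612.26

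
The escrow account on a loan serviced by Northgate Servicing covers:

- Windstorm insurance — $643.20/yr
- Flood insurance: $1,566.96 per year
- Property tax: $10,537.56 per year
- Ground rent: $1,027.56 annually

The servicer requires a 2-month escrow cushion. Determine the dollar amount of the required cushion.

$2,295.88

Windstorm insurance: $643.20 annually
Flood insurance: $1,566.96 annually
Property tax: $10,537.56 annually
Ground rent: $1,027.56 annually
Combined annual = $13,775.28
Per month = $13,775.28 / 12 = $1,147.94
Cushion = 2 × $1,147.94 = $2,295.88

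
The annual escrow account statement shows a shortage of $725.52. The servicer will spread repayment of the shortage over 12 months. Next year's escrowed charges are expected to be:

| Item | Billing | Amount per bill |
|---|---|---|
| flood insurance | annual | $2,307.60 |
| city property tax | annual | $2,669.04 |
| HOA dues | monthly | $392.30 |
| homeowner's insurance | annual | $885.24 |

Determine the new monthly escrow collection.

Flood insurance: $2,307.60 per year
City property tax: $2,669.04 per year
HOA dues: $392.30 × 12 = $4,707.60 per year
Homeowner's insurance: $885.24 per year
Combined annual = $2,307.60 + $2,669.04 + $4,707.60 + $885.24 = $10,569.48
Monthly escrow = $10,569.48 / 12 = $880.79
Shortage spread = $725.52 / 12 = $60.46/mo
Adjusted monthly = $880.79 + $60.46 = $941.25

$941.25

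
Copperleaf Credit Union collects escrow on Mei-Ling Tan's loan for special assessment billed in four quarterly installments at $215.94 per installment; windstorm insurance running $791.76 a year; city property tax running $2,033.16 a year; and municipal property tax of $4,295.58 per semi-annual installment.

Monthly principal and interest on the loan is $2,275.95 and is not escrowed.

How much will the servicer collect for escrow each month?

Special assessment = $215.94 × 4 = $863.76 per year
Windstorm insurance = $791.76 per year
City property tax = $2,033.16 per year
Municipal property tax = $4,295.58 × 2 = $8,591.16 per year
Total annual escrow = $863.76 + $791.76 + $2,033.16 + $8,591.16 = $12,279.84
Base monthly escrow = $12,279.84 ÷ 12 = $1,023.32

$1,023.32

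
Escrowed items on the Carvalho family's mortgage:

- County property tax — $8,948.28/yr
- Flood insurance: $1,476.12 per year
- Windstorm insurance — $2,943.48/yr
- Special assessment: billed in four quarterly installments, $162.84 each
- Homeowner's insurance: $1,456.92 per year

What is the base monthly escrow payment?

County property tax — $8,948.28 annually
Flood insurance — $1,476.12 annually
Windstorm insurance — $2,943.48 annually
Special assessment — $162.84 × 4 = $651.36 annually
Homeowner's insurance — $1,456.92 annually
Combined annual = $8,948.28 + $1,476.12 + $2,943.48 + $651.36 + $1,456.92 = $15,476.16
Base monthly escrow = $15,476.16 / 12 = $1,289.68

$1,289.68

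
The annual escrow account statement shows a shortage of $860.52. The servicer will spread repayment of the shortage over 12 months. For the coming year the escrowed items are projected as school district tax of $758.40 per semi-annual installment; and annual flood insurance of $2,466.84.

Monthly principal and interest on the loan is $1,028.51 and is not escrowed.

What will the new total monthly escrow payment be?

School district tax — $758.40 × 2 = $1,516.80
Flood insurance — $2,466.84
Total per year = $1,516.80 + $2,466.84 = $3,983.64
Base monthly escrow = $3,983.64 / 12 = $331.97
Shortage spread = $860.52 ÷ 12 = $71.71/mo
New monthly escrow = $331.97 + $71.71 = $403.68

$403.68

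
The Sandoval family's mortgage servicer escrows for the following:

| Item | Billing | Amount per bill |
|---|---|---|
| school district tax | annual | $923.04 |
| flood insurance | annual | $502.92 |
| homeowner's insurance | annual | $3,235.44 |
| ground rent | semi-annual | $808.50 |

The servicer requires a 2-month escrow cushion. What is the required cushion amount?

$1,046.40

School district tax = $923.04/yr
Flood insurance = $502.92/yr
Homeowner's insurance = $3,235.44/yr
Ground rent = $808.50 × 2 = $1,617.00/yr
Combined annual = $923.04 + $502.92 + $3,235.44 + $1,617.00 = $6,278.40
Base monthly escrow = $6,278.40 / 12 = $523.20
Required cushion = 2 × $523.20 = $1,046.40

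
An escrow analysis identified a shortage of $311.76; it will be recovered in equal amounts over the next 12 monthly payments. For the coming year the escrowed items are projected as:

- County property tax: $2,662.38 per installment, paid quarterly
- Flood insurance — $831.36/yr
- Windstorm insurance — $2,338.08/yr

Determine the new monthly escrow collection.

$1,177.56

County property tax = $2,662.38 × 4 = $10,649.52 annually
Flood insurance = $831.36 annually
Windstorm insurance = $2,338.08 annually
Yearly total = $10,649.52 + $831.36 + $2,338.08 = $13,818.96
Base monthly escrow = $13,818.96 / 12 = $1,151.58
Shortage per month = $311.76 / 12 = $25.98
Adjusted monthly = $1,151.58 + $25.98 = $1,177.56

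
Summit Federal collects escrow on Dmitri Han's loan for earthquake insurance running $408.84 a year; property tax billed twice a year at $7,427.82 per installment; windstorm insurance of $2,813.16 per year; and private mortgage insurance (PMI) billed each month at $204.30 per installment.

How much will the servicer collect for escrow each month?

$1,710.77

Earthquake insurance: $408.84 per year
Property tax: $7,427.82 × 2 = $14,855.64 per year
Windstorm insurance: $2,813.16 per year
Private mortgage insurance (PMI): $204.30 × 12 = $2,451.60 per year
Total annual escrow = $20,529.24
Per month = $20,529.24 / 12 = $1,710.77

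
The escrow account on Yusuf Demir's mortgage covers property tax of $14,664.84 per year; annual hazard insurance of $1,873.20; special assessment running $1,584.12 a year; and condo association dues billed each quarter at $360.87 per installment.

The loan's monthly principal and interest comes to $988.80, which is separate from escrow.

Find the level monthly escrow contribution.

$1,630.47

Property tax: $14,664.84/yr
Hazard insurance: $1,873.20/yr
Special assessment: $1,584.12/yr
Condo association dues: $360.87 × 4 = $1,443.48/yr
Total annual escrow = $19,565.64
Monthly escrow = $19,565.64 ÷ 12 = $1,630.47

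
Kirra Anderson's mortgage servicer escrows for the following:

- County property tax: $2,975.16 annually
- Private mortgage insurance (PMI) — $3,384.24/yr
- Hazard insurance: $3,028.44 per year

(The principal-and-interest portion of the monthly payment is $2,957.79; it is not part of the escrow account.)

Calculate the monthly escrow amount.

County property tax: $2,975.16
Private mortgage insurance (PMI): $3,384.24
Hazard insurance: $3,028.44
Combined annual = $2,975.16 + $3,384.24 + $3,028.44 = $9,387.84
Monthly escrow = $9,387.84 / 12 = $782.32

$782.32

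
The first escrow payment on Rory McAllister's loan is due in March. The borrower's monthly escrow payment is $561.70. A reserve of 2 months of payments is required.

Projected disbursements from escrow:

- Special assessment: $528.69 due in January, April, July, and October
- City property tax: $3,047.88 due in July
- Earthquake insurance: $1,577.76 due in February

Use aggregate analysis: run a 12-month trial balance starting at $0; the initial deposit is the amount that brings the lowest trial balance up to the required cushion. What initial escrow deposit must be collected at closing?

Cushion = 2 × $561.70 = $1,123.40
Trial balance (start $0, +$561.70 each month, − disbursements):
  Mar: +$561.70 → $561.70
  Apr: +$561.70 − $528.69 → $594.71
  May: +$561.70 → $1,156.41
  Jun: +$561.70 → $1,718.11
  Jul: +$561.70 − $3,576.57 → -$1,296.76
  Aug: +$561.70 → -$735.06
  Sep: +$561.70 → -$173.36
  Oct: +$561.70 − $528.69 → -$140.35
  Nov: +$561.70 → $421.35
  Dec: +$561.70 → $983.05
  Jan: +$561.70 − $528.69 → $1,016.06
  Feb: +$561.70 − $1,577.76 → $0.00
Lowest trial balance = -$1,296.76 (Jul)
Initial deposit = cushion − low point = $1,123.40 − (-$1,296.76) = $2,420.16

$2,420.16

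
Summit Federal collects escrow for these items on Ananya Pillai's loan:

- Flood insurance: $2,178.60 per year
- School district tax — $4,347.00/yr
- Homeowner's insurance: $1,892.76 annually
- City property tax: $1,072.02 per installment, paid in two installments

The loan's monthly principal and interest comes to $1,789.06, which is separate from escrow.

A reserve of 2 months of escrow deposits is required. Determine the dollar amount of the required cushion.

$1,760.40

Flood insurance: $2,178.60 annually
School district tax: $4,347.00 annually
Homeowner's insurance: $1,892.76 annually
City property tax: $1,072.02 × 2 = $2,144.04 annually
Total per year = $2,178.60 + $4,347.00 + $1,892.76 + $2,144.04 = $10,562.40
Monthly = $10,562.40 ÷ 12 = $880.20
Required cushion = 2 × $880.20 = $1,760.40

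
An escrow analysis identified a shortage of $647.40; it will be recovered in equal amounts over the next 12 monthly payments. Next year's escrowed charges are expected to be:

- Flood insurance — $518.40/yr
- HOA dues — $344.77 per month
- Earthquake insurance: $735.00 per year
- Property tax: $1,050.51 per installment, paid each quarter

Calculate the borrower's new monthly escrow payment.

$853.34

Flood insurance: $518.40/yr
HOA dues: $344.77 × 12 = $4,137.24/yr
Earthquake insurance: $735.00/yr
Property tax: $1,050.51 × 4 = $4,202.04/yr
Total annual escrow = $518.40 + $4,137.24 + $735.00 + $4,202.04 = $9,592.68
Per month = $9,592.68 / 12 = $799.39
Monthly shortage recovery: $647.40 ÷ 12 = $53.95
Adjusted monthly = $799.39 + $53.95 = $853.34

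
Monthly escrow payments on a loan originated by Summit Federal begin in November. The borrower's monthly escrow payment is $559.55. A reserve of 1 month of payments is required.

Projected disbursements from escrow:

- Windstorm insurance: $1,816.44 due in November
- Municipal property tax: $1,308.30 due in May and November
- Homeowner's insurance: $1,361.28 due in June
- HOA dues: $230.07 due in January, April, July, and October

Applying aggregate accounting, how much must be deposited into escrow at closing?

$3,124.74

Cushion = 1 × $559.55 = $559.55
Trial balance (start $0, +$559.55 each month, − disbursements):
  Nov: +$559.55 − $3,124.74 → -$2,565.19
  Dec: +$559.55 → -$2,005.64
  Jan: +$559.55 − $230.07 → -$1,676.16
  Feb: +$559.55 → -$1,116.61
  Mar: +$559.55 → -$557.06
  Apr: +$559.55 − $230.07 → -$227.58
  May: +$559.55 − $1,308.30 → -$976.33
  Jun: +$559.55 − $1,361.28 → -$1,778.06
  Jul: +$559.55 − $230.07 → -$1,448.58
  Aug: +$559.55 → -$889.03
  Sep: +$559.55 → -$329.48
  Oct: +$559.55 − $230.07 → $0.00
Lowest trial balance = -$2,565.19 (Nov)
Initial deposit = cushion − low point = $559.55 − (-$2,565.19) = $3,124.74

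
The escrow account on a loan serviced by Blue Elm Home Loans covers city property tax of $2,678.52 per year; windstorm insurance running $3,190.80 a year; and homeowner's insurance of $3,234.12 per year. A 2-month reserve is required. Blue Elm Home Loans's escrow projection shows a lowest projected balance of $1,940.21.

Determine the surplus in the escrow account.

$422.97

City property tax = $2,678.52 annually
Windstorm insurance = $3,190.80 annually
Homeowner's insurance = $3,234.12 annually
Annual escrow total = $9,103.44
Base monthly escrow = $9,103.44 / 12 = $758.62
Cushion = 2 × $758.62 = $1,517.24
Surplus = $1,940.21 − $1,517.24 = $422.97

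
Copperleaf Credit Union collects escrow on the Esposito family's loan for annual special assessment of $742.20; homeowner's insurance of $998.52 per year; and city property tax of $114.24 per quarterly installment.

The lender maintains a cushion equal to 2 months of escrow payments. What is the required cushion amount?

Special assessment — $742.20 per year
Homeowner's insurance — $998.52 per year
City property tax — $114.24 × 4 = $456.96 per year
Total per year = $2,197.68
Per month = $2,197.68 ÷ 12 = $183.14
Cushion = 2 × $183.14 = $366.28

$366.28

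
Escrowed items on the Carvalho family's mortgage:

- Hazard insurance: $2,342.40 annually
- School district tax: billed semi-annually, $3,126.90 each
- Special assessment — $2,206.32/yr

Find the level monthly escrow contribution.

Hazard insurance = $2,342.40/yr
School district tax = $3,126.90 × 2 = $6,253.80/yr
Special assessment = $2,206.32/yr
Annual escrow total = $2,342.40 + $6,253.80 + $2,206.32 = $10,802.52
Monthly escrow = $10,802.52 ÷ 12 = $900.21

$900.21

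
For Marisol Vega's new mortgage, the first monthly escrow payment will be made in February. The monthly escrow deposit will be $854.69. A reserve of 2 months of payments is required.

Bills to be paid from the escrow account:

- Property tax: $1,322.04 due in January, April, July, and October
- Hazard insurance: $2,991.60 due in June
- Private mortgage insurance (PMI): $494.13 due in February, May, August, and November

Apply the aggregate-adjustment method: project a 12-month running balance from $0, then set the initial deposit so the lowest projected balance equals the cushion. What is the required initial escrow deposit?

$3,205.18

Cushion = 2 × $854.69 = $1,709.38
Trial balance (start $0, +$854.69 each month, − disbursements):
  Feb: +$854.69 − $494.13 → $360.56
  Mar: +$854.69 → $1,215.25
  Apr: +$854.69 − $1,322.04 → $747.90
  May: +$854.69 − $494.13 → $1,108.46
  Jun: +$854.69 − $2,991.60 → -$1,028.45
  Jul: +$854.69 − $1,322.04 → -$1,495.80
  Aug: +$854.69 − $494.13 → -$1,135.24
  Sep: +$854.69 → -$280.55
  Oct: +$854.69 − $1,322.04 → -$747.90
  Nov: +$854.69 − $494.13 → -$387.34
  Dec: +$854.69 → $467.35
  Jan: +$854.69 − $1,322.04 → $0.00
Lowest trial balance = -$1,495.80 (Jul)
Initial deposit = cushion − low point = $1,709.38 − (-$1,495.80) = $3,205.18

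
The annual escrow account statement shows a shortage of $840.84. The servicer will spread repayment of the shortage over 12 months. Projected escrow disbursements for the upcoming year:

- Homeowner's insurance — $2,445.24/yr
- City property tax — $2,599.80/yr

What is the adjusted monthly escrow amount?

Homeowner's insurance = $2,445.24 per year
City property tax = $2,599.80 per year
Annual escrow total = $5,045.04
Per month = $5,045.04 / 12 = $420.42
Monthly shortage recovery: $840.84 / 12 = $70.07
Adjusted monthly = $420.42 + $70.07 = $490.49

$490.49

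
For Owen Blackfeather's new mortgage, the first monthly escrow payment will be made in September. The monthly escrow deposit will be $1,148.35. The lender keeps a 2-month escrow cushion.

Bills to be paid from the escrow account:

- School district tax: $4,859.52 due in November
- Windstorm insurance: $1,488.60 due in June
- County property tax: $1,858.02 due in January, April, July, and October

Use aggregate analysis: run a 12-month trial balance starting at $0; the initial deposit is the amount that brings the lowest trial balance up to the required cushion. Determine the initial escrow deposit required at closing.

$5,569.19

Cushion = 2 × $1,148.35 = $2,296.70
Trial balance (start $0, +$1,148.35 each month, − disbursements):
  Sep: +$1,148.35 → $1,148.35
  Oct: +$1,148.35 − $1,858.02 → $438.68
  Nov: +$1,148.35 − $4,859.52 → -$3,272.49
  Dec: +$1,148.35 → -$2,124.14
  Jan: +$1,148.35 − $1,858.02 → -$2,833.81
  Feb: +$1,148.35 → -$1,685.46
  Mar: +$1,148.35 → -$537.11
  Apr: +$1,148.35 − $1,858.02 → -$1,246.78
  May: +$1,148.35 → -$98.43
  Jun: +$1,148.35 − $1,488.60 → -$438.68
  Jul: +$1,148.35 − $1,858.02 → -$1,148.35
  Aug: +$1,148.35 → $0.00
Lowest trial balance = -$3,272.49 (Nov)
Initial deposit = cushion − low point = $2,296.70 − (-$3,272.49) = $5,569.19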